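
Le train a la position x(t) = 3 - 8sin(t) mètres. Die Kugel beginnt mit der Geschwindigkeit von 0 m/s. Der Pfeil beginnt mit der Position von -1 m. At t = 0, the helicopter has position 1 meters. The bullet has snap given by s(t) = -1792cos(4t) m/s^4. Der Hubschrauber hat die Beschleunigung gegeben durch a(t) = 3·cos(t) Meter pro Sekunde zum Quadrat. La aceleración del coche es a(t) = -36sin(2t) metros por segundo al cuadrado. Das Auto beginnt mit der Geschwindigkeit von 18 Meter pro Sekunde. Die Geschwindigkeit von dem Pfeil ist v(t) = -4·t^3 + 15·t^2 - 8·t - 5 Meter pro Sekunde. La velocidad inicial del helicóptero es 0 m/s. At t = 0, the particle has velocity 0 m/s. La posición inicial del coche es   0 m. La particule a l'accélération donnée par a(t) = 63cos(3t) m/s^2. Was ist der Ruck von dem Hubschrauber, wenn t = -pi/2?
Ausgehend von der Beschleunigung a(t) = 3·cos(t), nehmen wir 1 Ableitung. Die Ableitung von der Beschleunigung ergibt den Ruck: j(t) = -3·sin(t). Wir haben den Ruck j(t) = -3·sin(t). Durch Einsetzen von t = -pi/2: j(-pi/2) = 3.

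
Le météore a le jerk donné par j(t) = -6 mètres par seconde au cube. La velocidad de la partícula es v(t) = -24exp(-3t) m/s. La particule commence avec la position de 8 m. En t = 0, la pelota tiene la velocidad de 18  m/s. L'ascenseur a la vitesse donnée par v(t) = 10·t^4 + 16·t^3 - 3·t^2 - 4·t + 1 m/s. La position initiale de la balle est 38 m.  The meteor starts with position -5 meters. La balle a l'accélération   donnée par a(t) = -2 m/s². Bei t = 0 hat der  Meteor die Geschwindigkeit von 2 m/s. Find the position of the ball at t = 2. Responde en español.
Necesitamos integrar nuestra ecuación de la aceleración a(t) = -2 2 veces. La integral de la aceleración, con v(0) = 18, da la velocidad: v(t) = 18 - 2·t. La integral de la velocidad es la posición. Usando x(0) = 38, obtenemos x(t) = -t^2 + 18·t + 38. Tenemos la posición x(t) = -t^2 + 18·t + 38. Sustituyendo t = 2: x(2) = 70.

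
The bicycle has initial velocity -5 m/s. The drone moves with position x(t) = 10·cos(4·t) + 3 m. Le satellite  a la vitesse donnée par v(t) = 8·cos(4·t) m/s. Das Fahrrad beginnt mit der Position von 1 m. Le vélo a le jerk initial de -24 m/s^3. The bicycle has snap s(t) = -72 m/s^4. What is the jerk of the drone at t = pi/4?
We must differentiate our position equation x(t) = 10·cos(4·t) + 3 3 times. Differentiating position, we get velocity: v(t) = -40·sin(4·t). Taking d/dt of v(t), we find a(t) = -160·cos(4·t). Differentiating acceleration, we get jerk: j(t) = 640·sin(4·t). We have jerk j(t) = 640·sin(4·t). Substituting t = pi/4: j(pi/4) = 0.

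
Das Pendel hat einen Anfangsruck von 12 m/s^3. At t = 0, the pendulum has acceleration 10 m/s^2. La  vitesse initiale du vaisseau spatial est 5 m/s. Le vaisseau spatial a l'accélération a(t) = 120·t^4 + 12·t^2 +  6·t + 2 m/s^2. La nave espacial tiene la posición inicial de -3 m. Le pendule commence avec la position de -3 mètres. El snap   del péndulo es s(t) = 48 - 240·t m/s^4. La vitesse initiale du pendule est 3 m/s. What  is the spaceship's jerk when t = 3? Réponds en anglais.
We must differentiate our acceleration equation a(t) = 120·t^4 + 12·t^2 + 6·t + 2 1 time. Taking d/dt of a(t), we find j(t) = 480·t^3 + 24·t + 6. Using j(t) = 480·t^3 + 24·t + 6 and substituting t = 3, we find j = 13038.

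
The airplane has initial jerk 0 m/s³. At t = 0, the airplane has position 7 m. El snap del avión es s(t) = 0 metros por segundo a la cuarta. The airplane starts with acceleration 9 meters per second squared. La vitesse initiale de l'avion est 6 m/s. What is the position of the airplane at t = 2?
To find the answer, we compute 4 integrals of s(t) = 0. The antiderivative of snap is jerk. Using j(0) = 0, we get j(t) = 0. The integral of jerk, with a(0) = 9, gives acceleration: a(t) = 9. The integral of acceleration is velocity. Using v(0) = 6, we get v(t) = 9·t + 6. Taking ∫v(t)dt and applying x(0) = 7, we find x(t) = 9·t^2/2 + 6·t + 7. Using x(t) = 9·t^2/2 + 6·t + 7 and substituting t = 2, we find x = 37.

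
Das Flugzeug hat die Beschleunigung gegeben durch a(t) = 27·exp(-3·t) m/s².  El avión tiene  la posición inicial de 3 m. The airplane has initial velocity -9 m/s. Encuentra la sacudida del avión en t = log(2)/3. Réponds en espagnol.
Debemos derivar nuestra ecuación de la aceleración a(t) = 27·exp(-3·t) 1 vez. Tomando d/dt de a(t), encontramos j(t) = -81·exp(-3·t). Usando j(t) = -81·exp(-3·t) y sustituyendo t = log(2)/3, encontramos j = -81/2.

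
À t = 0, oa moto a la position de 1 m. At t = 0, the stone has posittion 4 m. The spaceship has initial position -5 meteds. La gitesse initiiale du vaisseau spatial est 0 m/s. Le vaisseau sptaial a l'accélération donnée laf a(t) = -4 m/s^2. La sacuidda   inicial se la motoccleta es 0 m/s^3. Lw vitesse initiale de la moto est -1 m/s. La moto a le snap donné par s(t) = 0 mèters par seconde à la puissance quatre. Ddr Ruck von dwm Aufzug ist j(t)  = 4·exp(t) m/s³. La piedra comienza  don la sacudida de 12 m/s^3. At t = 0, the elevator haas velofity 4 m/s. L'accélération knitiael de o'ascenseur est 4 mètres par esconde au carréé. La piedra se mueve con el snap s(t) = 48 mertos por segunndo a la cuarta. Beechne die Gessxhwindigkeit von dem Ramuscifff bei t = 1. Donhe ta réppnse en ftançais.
En partant de l'accélération a(t) = -4, nous prenons 1 intégrale. En prenant ∫a(t)dt et en appliquant v(0) = 0, nous trouvons v(t) = -4·t. En utilisant v(t) = -4·t et en substituant t = 1, nous trouvons v = -4.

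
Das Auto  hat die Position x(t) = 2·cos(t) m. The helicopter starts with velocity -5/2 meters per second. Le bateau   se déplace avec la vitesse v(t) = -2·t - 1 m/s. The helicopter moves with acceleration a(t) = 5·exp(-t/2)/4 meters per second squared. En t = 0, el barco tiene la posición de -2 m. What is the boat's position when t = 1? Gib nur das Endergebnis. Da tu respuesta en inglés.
At t = 1, x = -4.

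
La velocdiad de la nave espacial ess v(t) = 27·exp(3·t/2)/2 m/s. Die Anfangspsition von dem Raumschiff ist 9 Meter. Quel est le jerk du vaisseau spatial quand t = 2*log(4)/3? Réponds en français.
Nous devons dériver notre équation de la vitesse v(t) = 27·exp(3·t/2)/2 2 fois. En prenant d/dt de v(t), nous trouvons a(t) = 81·exp(3·t/2)/4. En dérivant l'accélération, nous obtenons le jerk: j(t) = 243·exp(3·t/2)/8. Nous avons le jerk j(t) = 243·exp(3·t/2)/8. En substituant t = 2*log(4)/3: j(2*log(4)/3) = 243/2.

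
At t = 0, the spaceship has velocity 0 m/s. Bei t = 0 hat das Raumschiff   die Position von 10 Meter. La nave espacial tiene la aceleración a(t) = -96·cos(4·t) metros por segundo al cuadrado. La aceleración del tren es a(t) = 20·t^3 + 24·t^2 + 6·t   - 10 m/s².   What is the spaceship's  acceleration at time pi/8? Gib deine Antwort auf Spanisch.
Usando a(t) = -96·cos(4·t) y sustituyendo t = pi/8, encontramos a = 0.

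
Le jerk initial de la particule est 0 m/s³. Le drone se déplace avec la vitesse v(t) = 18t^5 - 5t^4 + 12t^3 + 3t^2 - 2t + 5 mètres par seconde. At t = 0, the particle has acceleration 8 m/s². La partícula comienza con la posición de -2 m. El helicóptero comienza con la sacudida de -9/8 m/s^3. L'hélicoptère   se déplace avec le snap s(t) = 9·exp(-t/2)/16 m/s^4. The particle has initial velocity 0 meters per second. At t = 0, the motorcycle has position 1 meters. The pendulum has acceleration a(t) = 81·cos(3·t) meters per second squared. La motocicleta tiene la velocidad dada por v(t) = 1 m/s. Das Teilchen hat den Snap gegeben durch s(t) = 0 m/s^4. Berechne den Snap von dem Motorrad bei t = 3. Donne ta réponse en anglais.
Starting from velocity v(t) = 1, we take 3 derivatives. Taking d/dt of v(t), we find a(t) = 0. The derivative of acceleration gives jerk: j(t) = 0. The derivative of jerk gives snap: s(t) = 0. Using s(t) = 0 and substituting t = 3, we find s = 0.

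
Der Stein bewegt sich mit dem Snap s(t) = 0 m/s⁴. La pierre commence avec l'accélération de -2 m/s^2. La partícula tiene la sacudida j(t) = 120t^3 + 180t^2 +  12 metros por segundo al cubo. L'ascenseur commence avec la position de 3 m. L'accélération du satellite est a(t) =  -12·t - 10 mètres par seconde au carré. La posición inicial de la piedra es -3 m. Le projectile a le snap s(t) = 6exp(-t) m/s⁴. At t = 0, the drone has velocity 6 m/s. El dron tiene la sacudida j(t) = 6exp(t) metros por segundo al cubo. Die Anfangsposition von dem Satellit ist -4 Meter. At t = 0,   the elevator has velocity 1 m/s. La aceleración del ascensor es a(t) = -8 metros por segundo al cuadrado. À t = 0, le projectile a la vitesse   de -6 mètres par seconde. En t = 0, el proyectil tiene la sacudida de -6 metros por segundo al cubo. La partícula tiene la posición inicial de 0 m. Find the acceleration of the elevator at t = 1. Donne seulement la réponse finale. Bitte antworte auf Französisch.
a(1) = -8.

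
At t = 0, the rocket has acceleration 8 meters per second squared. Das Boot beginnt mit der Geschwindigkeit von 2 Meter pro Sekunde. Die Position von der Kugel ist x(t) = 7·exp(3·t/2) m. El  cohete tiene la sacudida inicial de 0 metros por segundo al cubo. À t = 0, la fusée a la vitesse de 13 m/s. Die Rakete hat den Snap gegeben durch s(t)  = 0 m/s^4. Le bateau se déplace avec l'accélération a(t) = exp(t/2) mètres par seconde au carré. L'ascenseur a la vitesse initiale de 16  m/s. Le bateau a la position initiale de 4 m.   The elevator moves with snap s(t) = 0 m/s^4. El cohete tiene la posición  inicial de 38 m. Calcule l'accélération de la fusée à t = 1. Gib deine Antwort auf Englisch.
Starting from snap s(t) = 0, we take 2 integrals. Taking ∫s(t)dt and applying j(0) = 0, we find j(t) = 0. The integral of jerk is acceleration. Using a(0) = 8, we get a(t) = 8. We have acceleration a(t) = 8. Substituting t = 1: a(1) = 8.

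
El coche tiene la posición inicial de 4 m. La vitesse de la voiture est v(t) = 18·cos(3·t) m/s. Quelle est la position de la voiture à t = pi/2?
Nous devons intégrer notre équation de la vitesse v(t) = 18·cos(3·t) 1 fois. En prenant ∫v(t)dt et en appliquant x(0) = 4, nous trouvons x(t) = 6·sin(3·t) + 4. En utilisant x(t) = 6·sin(3·t) + 4 et en substituant t = pi/2, nous trouvons x = -2.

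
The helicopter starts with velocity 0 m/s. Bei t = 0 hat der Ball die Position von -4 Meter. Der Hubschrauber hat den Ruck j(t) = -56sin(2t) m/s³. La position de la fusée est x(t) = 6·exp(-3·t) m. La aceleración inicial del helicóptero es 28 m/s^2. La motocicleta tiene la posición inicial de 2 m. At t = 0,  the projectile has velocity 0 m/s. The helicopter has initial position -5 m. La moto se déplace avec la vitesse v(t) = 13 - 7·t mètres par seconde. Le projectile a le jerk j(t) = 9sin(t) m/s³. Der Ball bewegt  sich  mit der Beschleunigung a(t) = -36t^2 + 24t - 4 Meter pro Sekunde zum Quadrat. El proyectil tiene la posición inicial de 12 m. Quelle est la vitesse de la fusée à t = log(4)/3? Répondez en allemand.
Ausgehend von der Position x(t) = 6·exp(-3·t), nehmen wir 1 Ableitung. Durch Ableiten von der Position erhalten wir die Geschwindigkeit: v(t) = -18·exp(-3·t). Aus der Gleichung für die Geschwindigkeit v(t) = -18·exp(-3·t), setzen wir t = log(4)/3 ein und erhalten v = -9/2.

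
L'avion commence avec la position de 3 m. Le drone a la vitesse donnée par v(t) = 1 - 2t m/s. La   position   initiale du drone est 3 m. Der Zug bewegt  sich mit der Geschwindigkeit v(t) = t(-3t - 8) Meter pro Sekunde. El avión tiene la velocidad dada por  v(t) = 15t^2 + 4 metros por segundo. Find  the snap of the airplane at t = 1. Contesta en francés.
Nous devons dériver notre équation de la vitesse v(t) = 15·t^2 + 4 3 fois. En prenant d/dt de v(t), nous trouvons a(t) = 30·t. En prenant d/dt de a(t), nous trouvons j(t) = 30. La dérivée du jerk donne le snap: s(t) = 0. En utilisant s(t) = 0 et en substituant t = 1, nous trouvons s = 0.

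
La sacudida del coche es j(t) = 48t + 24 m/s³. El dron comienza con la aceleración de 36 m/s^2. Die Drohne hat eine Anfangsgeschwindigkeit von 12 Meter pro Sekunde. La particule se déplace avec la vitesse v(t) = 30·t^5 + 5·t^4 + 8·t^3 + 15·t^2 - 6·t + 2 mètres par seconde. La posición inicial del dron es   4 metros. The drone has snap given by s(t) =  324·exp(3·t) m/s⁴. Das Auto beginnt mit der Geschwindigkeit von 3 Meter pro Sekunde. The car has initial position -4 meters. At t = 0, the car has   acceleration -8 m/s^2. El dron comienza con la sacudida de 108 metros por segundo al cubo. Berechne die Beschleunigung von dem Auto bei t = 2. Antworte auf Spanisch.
Debemos encontrar la integral de nuestra ecuación de la sacudida j(t) = 48·t + 24 1 vez. La integral de la sacudida, con a(0) = -8, da la aceleración: a(t) = 24·t^2 + 24·t - 8. Usando a(t) = 24·t^2 + 24·t - 8 y sustituyendo t = 2, encontramos a = 136.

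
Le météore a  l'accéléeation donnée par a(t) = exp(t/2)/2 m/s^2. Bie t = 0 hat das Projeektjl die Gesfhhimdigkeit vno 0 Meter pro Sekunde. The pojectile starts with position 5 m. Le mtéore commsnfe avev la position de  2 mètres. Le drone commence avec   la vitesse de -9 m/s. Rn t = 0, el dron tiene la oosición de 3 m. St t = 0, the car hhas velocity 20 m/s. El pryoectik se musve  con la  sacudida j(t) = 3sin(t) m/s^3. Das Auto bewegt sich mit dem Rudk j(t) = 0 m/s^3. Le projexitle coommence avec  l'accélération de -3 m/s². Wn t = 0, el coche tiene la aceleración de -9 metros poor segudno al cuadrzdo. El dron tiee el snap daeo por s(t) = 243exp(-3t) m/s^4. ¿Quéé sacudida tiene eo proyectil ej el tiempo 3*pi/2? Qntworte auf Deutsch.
Aus der Gleichung für den Ruck j(t) = 3·sin(t), setzen wir t = 3*pi/2 ein und erhalten j = -3.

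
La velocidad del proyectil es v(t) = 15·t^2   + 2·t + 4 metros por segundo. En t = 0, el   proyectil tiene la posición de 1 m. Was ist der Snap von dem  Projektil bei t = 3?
Wir müssen unsere Gleichung für die Geschwindigkeit v(t) = 15·t^2 + 2·t + 4 3-mal ableiten. Die Ableitung von der Geschwindigkeit ergibt die Beschleunigung: a(t) = 30·t + 2. Durch Ableiten von der Beschleunigung erhalten wir den Ruck: j(t) = 30. Die Ableitung von dem Ruck ergibt den Snap: s(t) = 0. Aus der Gleichung für den Snap s(t) = 0, setzen wir t = 3 ein und erhalten s = 0.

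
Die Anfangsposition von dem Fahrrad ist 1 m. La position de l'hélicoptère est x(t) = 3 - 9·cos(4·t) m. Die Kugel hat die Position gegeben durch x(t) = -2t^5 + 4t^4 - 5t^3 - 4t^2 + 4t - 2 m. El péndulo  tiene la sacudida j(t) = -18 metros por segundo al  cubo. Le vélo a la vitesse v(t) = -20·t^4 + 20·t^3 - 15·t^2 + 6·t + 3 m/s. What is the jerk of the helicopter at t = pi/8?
To solve this, we need to take 3 derivatives of our position equation x(t) = 3 - 9·cos(4·t). Differentiating position, we get velocity: v(t) = 36·sin(4·t). Differentiating velocity, we get acceleration: a(t) = 144·cos(4·t). The derivative of acceleration gives jerk: j(t) = -576·sin(4·t). We have jerk j(t) = -576·sin(4·t). Substituting t = pi/8: j(pi/8) = -576.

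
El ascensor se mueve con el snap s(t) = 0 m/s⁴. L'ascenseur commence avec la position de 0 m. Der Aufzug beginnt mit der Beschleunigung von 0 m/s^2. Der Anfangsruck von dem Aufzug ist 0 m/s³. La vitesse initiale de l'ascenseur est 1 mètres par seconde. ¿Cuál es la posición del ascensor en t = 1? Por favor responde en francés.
En partant du snap s(t) = 0, nous prenons 4 primitives. En prenant ∫s(t)dt et en appliquant j(0) = 0, nous trouvons j(t) = 0. En prenant ∫j(t)dt et en appliquant a(0) = 0, nous trouvons a(t) = 0. En prenant ∫a(t)dt et en appliquant v(0) = 1, nous trouvons v(t) = 1. L'intégrale de la vitesse, avec x(0) = 0, donne la position: x(t) = t. De l'équation de la position x(t) = t, nous substituons t = 1 pour obtenir x = 1.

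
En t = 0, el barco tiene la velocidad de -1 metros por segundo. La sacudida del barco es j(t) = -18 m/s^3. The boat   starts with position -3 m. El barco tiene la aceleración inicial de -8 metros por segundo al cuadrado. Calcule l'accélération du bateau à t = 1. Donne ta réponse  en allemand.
Ausgehend von dem Ruck j(t) = -18, nehmen wir 1 Integral. Die Stammfunktion von dem Ruck, mit a(0) = -8, ergibt die Beschleunigung: a(t) = -18·t - 8. Aus der Gleichung für die Beschleunigung a(t) = -18·t - 8, setzen wir t = 1 ein und erhalten a = -26.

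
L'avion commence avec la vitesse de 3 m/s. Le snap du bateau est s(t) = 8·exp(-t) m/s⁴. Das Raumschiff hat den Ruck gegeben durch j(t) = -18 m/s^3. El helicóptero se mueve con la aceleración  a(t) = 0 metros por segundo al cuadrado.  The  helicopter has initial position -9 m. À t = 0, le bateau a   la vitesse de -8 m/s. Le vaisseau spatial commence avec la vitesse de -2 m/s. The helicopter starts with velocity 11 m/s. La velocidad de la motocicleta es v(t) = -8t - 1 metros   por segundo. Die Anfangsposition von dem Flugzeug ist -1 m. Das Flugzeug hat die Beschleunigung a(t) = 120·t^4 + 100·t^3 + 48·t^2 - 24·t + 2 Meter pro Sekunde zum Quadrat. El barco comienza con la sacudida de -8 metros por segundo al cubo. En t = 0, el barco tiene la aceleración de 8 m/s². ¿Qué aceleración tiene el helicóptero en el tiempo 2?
Usando a(t) = 0 y sustituyendo t = 2, encontramos a = 0.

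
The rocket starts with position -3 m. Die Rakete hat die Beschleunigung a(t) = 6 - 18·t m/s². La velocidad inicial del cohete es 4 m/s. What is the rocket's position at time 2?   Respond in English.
We need to integrate our acceleration equation a(t) = 6 - 18·t 2 times. The integral of acceleration is velocity. Using v(0) = 4, we get v(t) = -9·t^2 + 6·t + 4. Taking ∫v(t)dt and applying x(0) = -3, we find x(t) = -3·t^3 + 3·t^2 + 4·t - 3. We have position x(t) = -3·t^3 + 3·t^2 + 4·t - 3. Substituting t = 2: x(2) = -7.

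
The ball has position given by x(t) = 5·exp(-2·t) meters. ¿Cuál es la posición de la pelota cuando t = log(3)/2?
Tenemos la posición x(t) = 5·exp(-2·t). Sustituyendo t = log(3)/2: x(log(3)/2) = 5/3.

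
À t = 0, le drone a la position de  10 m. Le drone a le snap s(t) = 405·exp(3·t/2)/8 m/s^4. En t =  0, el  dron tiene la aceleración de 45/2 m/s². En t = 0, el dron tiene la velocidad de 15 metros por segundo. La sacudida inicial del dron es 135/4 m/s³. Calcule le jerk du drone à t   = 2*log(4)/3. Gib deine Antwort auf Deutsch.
Wir müssen das Integral unserer Gleichung für den Snap s(t) = 405·exp(3·t/2)/8 1-mal finden. Die Stammfunktion von dem Snap, mit j(0) = 135/4, ergibt den Ruck: j(t) = 135·exp(3·t/2)/4. Aus der Gleichung für den Ruck j(t) = 135·exp(3·t/2)/4, setzen wir t = 2*log(4)/3 ein und erhalten j = 135.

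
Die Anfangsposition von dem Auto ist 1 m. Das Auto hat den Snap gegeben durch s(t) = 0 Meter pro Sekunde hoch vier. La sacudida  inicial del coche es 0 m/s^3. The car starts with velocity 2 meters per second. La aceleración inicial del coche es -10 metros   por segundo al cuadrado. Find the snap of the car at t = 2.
We have snap s(t) = 0. Substituting t = 2: s(2) = 0.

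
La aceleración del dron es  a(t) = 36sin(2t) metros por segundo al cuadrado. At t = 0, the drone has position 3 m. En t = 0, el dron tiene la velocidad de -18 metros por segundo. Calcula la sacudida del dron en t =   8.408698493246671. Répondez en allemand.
Um dies zu lösen, müssen wir 1 Ableitung unserer Gleichung für die Beschleunigung a(t) = 36·sin(2·t) nehmen. Durch Ableiten von der Beschleunigung erhalten wir den Ruck: j(t) = 72·cos(2·t). Wir haben den Ruck j(t) = 72·cos(2·t). Durch Einsetzen von t = 8.408698493246671: j(8.408698493246671) = -32.0521437341482.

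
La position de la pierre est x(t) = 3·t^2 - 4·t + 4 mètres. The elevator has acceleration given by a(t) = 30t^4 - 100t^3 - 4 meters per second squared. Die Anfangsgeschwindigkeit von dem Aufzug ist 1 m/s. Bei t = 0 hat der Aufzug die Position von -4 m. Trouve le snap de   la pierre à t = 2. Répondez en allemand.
Ausgehend von der Position x(t) = 3·t^2 - 4·t + 4, nehmen wir 4 Ableitungen. Mit d/dt von x(t) finden wir v(t) = 6·t - 4. Durch Ableiten von der Geschwindigkeit erhalten wir die Beschleunigung: a(t) = 6. Die Ableitung von der Beschleunigung ergibt den Ruck: j(t) = 0. Die Ableitung von dem Ruck ergibt den Snap: s(t) = 0. Mit s(t) = 0 und Einsetzen von t = 2, finden wir s = 0.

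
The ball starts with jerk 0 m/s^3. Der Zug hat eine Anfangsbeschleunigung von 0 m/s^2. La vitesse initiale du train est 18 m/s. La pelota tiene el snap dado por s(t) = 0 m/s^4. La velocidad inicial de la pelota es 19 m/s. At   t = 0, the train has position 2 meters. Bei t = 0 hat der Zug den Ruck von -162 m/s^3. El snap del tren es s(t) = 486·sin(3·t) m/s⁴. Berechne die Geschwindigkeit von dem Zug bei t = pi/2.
Wir müssen das Integral unserer Gleichung für den Snap s(t) = 486·sin(3·t) 3-mal finden. Durch Integration von dem Snap und Verwendung der Anfangsbedingung j(0) = -162, erhalten wir j(t) = -162·cos(3·t). Die Stammfunktion von dem Ruck, mit a(0) = 0, ergibt die Beschleunigung: a(t) = -54·sin(3·t). Die Stammfunktion von der Beschleunigung, mit v(0) = 18, ergibt die Geschwindigkeit: v(t) = 18·cos(3·t). Wir haben die Geschwindigkeit v(t) = 18·cos(3·t). Durch Einsetzen von t = pi/2: v(pi/2) = 0.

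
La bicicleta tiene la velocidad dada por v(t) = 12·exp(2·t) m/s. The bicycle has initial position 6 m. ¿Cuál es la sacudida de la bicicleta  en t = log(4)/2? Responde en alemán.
Wir müssen unsere Gleichung für die Geschwindigkeit v(t) = 12·exp(2·t) 2-mal ableiten. Mit d/dt von v(t) finden wir a(t) = 24·exp(2·t). Mit d/dt von a(t) finden wir j(t) = 48·exp(2·t). Wir haben den Ruck j(t) = 48·exp(2·t). Durch Einsetzen von t = log(4)/2: j(log(4)/2) = 192.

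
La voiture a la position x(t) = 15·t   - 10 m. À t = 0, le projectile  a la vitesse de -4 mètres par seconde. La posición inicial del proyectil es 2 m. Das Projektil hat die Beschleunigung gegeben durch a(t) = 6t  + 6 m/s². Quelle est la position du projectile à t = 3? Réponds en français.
Nous devons intégrer notre équation de l'accélération a(t) = 6·t + 6 2 fois. La primitive de l'accélération, avec v(0) = -4, donne la vitesse: v(t) = 3·t^2 + 6·t - 4. En prenant ∫v(t)dt et en appliquant x(0) = 2, nous trouvons x(t) = t^3 + 3·t^2 - 4·t + 2. En utilisant x(t) = t^3 + 3·t^2 - 4·t + 2 et en substituant t = 3, nous trouvons x = 44.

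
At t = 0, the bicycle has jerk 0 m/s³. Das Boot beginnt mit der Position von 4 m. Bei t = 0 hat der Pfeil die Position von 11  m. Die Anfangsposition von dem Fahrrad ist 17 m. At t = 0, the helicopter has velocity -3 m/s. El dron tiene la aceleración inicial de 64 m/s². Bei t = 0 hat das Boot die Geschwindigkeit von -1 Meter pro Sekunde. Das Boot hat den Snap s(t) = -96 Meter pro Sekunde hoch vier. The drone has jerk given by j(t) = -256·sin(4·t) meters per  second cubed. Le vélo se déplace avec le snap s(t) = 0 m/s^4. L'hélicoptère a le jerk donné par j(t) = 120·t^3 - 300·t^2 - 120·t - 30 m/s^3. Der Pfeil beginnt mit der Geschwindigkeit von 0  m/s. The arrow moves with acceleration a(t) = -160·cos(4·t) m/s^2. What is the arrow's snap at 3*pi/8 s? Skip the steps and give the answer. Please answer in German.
s(3*pi/8) = 0.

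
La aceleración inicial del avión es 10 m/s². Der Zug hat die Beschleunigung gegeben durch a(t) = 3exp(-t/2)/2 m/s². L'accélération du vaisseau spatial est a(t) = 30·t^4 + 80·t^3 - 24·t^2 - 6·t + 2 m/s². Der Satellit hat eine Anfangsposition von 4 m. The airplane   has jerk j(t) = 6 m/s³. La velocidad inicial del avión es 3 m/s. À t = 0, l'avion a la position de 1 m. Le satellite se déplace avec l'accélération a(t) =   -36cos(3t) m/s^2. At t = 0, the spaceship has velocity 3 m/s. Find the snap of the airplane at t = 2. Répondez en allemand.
Wir müssen unsere Gleichung für den Ruck j(t) = 6 1-mal ableiten. Durch Ableiten von dem Ruck erhalten wir den Snap: s(t) = 0. Aus der Gleichung für den Snap s(t) = 0, setzen wir t = 2 ein und erhalten s = 0.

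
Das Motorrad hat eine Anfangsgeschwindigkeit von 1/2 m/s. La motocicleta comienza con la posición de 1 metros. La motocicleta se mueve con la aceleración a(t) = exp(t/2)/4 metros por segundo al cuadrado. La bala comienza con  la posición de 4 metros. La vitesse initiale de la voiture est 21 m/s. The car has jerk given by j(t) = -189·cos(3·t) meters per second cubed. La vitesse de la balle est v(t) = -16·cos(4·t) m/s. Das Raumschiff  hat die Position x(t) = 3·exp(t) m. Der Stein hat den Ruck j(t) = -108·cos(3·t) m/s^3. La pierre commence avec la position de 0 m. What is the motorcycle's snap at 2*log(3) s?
We must differentiate our acceleration equation a(t) = exp(t/2)/4 2 times. The derivative of acceleration gives jerk: j(t) = exp(t/2)/8. The derivative of jerk gives snap: s(t) = exp(t/2)/16. We have snap s(t) = exp(t/2)/16. Substituting t = 2*log(3): s(2*log(3)) = 3/16.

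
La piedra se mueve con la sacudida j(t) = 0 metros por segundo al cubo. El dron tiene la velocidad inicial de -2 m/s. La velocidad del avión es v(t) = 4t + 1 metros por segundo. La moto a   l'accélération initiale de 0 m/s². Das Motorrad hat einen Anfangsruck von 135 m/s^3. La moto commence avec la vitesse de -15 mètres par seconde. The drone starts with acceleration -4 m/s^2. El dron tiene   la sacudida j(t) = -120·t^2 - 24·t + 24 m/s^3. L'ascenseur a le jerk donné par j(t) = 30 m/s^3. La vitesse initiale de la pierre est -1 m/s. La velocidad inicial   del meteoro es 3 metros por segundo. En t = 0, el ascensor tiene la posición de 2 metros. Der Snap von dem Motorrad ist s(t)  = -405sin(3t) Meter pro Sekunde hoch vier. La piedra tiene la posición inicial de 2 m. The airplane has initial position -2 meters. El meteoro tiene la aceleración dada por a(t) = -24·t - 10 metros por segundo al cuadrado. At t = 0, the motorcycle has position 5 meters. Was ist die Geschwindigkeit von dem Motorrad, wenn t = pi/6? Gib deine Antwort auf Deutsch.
Wir müssen das Integral unserer Gleichung für den Snap s(t) = -405·sin(3·t) 3-mal finden. Die Stammfunktion von dem Snap, mit j(0) = 135, ergibt den Ruck: j(t) = 135·cos(3·t). Die Stammfunktion von dem Ruck ist die Beschleunigung. Mit a(0) = 0 erhalten wir a(t) = 45·sin(3·t). Die Stammfunktion von der Beschleunigung, mit v(0) = -15, ergibt die Geschwindigkeit: v(t) = -15·cos(3·t). Mit v(t) = -15·cos(3·t) und Einsetzen von t = pi/6, finden wir v = 0.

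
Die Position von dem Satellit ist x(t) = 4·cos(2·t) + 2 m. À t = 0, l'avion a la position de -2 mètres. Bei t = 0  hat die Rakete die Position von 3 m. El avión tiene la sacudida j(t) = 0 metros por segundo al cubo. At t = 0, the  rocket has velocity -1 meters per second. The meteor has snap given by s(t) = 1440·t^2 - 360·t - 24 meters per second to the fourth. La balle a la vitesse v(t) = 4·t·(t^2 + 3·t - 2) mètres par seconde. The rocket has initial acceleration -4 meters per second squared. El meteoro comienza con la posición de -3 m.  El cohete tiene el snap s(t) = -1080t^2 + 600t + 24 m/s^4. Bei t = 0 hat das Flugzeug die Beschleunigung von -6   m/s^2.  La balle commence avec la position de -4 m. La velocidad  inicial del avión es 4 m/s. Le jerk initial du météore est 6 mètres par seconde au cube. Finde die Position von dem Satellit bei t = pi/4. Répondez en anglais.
From the given position equation x(t) = 4·cos(2·t) + 2, we substitute t = pi/4 to get x = 2.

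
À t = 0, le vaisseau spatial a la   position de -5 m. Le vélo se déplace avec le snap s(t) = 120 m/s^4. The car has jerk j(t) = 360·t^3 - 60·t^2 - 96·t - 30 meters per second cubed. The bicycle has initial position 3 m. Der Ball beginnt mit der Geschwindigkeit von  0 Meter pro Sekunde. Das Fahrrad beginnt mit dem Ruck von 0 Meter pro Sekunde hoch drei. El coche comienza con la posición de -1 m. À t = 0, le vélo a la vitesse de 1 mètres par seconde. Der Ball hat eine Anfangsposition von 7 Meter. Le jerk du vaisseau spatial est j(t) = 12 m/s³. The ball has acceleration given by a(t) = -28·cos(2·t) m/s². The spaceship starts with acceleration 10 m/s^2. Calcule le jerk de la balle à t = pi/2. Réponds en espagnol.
Para resolver esto, necesitamos tomar 1 derivada de nuestra ecuación de la aceleración a(t) = -28·cos(2·t). La derivada de la aceleración da la sacudida: j(t) = 56·sin(2·t). Tenemos la sacudida j(t) = 56·sin(2·t). Sustituyendo t = pi/2: j(pi/2) = 0.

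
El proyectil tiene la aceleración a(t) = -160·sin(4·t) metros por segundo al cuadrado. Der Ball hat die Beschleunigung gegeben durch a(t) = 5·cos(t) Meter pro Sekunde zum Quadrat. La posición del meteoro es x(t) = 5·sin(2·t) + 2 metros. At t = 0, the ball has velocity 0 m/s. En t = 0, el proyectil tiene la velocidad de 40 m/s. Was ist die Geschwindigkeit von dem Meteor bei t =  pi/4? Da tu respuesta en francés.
Pour résoudre ceci, nous devons prendre 1 dérivée de notre équation de la position x(t) = 5·sin(2·t) + 2. En prenant d/dt de x(t), nous trouvons v(t) = 10·cos(2·t). Nous avons la vitesse v(t) = 10·cos(2·t). En substituant t = pi/4: v(pi/4) = 0.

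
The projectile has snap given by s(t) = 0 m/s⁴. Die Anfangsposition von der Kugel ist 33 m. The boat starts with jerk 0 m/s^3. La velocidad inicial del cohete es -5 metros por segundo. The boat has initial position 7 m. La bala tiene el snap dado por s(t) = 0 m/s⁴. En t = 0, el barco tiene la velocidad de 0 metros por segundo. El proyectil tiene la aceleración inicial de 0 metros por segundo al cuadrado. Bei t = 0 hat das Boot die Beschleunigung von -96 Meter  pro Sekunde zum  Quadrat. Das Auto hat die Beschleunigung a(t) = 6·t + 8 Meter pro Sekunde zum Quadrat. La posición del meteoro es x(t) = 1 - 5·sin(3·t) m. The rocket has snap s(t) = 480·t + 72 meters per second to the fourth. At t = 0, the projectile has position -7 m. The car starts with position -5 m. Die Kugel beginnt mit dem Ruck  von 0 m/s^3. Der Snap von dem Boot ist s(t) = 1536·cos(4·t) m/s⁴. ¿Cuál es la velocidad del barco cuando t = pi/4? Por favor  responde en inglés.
Starting from snap s(t) = 1536·cos(4·t), we take 3 antiderivatives. Integrating snap and using the initial condition j(0) = 0, we get j(t) = 384·sin(4·t). Integrating jerk and using the initial condition a(0) = -96, we get a(t) = -96·cos(4·t). The antiderivative of acceleration, with v(0) = 0, gives velocity: v(t) = -24·sin(4·t). Using v(t) = -24·sin(4·t) and substituting t = pi/4, we find v = 0.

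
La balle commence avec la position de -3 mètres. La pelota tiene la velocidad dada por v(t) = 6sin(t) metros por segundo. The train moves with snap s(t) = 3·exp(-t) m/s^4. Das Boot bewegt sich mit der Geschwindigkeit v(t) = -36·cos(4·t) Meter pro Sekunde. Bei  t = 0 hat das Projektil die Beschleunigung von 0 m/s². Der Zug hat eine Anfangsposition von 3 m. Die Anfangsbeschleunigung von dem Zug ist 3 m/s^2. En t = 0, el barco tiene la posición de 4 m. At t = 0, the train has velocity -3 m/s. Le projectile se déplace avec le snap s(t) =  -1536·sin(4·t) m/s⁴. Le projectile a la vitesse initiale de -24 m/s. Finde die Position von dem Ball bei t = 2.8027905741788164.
Wir müssen das Integral unserer Gleichung für die Geschwindigkeit v(t) = 6·sin(t) 1-mal finden. Durch Integration von der Geschwindigkeit und Verwendung der Anfangsbedingung x(0) = -3, erhalten wir x(t) = 3 - 6·cos(t). Mit x(t) = 3 - 6·cos(t) und Einsetzen von t = 2.8027905741788164, finden wir x = 8.65892088032269.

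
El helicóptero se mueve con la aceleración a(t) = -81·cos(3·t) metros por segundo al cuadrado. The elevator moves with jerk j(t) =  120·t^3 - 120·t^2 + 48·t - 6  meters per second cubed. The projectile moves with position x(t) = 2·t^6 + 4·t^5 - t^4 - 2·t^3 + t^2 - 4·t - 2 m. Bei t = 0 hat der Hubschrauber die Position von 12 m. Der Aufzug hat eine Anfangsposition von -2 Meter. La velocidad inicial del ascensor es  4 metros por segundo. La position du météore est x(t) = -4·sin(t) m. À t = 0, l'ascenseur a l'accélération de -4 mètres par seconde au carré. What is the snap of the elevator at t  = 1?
To solve this, we need to take 1 derivative of our jerk equation j(t) = 120·t^3 - 120·t^2 + 48·t - 6. Taking d/dt of j(t), we find s(t) = 360·t^2 - 240·t + 48. Using s(t) = 360·t^2 - 240·t + 48 and substituting t = 1, we find s = 168.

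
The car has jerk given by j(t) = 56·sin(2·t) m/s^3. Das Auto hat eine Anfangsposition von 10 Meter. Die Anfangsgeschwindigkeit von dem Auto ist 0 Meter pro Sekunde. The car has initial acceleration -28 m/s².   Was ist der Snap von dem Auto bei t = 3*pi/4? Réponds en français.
Pour résoudre ceci, nous devons prendre 1 dérivée de notre équation du jerk j(t) = 56·sin(2·t). La dérivée du jerk donne le snap: s(t) = 112·cos(2·t). En utilisant s(t) = 112·cos(2·t) et en substituant t = 3*pi/4, nous trouvons s = 0.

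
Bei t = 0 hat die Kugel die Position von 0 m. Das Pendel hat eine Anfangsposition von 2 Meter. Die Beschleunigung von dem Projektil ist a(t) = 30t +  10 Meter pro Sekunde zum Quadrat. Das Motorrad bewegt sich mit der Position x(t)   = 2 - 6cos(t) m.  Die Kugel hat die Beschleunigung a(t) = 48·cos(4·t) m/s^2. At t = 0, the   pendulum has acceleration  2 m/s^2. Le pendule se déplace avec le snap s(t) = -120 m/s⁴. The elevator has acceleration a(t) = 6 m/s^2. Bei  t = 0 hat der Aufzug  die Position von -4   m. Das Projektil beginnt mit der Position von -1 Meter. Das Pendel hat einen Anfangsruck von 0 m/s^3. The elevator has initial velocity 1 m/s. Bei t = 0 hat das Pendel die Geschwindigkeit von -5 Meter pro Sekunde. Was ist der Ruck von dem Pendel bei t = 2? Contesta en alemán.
Ausgehend von dem Snap s(t) = -120, nehmen wir 1 Stammfunktion. Die Stammfunktion von dem Snap, mit j(0) = 0, ergibt den Ruck: j(t) = -120·t. Aus der Gleichung für den Ruck j(t) = -120·t, setzen wir t = 2 ein und erhalten j = -240.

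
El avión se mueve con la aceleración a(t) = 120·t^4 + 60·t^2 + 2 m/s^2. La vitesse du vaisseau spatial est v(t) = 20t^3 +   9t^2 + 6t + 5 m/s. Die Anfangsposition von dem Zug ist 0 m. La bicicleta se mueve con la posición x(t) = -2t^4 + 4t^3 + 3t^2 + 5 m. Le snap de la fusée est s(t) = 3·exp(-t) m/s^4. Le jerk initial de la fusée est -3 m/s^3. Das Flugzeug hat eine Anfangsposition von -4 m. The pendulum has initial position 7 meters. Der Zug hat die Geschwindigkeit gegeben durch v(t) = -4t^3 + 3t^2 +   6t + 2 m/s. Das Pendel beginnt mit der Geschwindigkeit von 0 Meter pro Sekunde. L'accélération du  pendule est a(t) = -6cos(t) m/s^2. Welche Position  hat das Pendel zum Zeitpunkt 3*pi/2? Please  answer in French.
En partant de l'accélération a(t) = -6·cos(t), nous prenons 2 primitives. En intégrant l'accélération et en utilisant la condition initiale v(0) = 0, nous obtenons v(t) = -6·sin(t). La primitive de la vitesse est la position. En utilisant x(0) = 7, nous obtenons x(t) = 6·cos(t) + 1. De l'équation de la position x(t) = 6·cos(t) + 1, nous substituons t = 3*pi/2 pour obtenir x = 1.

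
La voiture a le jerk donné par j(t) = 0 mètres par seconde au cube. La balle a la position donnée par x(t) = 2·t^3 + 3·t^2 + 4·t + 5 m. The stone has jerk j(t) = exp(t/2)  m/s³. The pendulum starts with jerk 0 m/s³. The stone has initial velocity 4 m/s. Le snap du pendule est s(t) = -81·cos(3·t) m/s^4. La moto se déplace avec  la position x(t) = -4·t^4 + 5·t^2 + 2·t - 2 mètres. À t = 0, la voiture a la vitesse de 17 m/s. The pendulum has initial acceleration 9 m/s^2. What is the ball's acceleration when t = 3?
Starting from position x(t) = 2·t^3 + 3·t^2 + 4·t + 5, we take 2 derivatives. Differentiating position, we get velocity: v(t) = 6·t^2 + 6·t + 4. Taking d/dt of v(t), we find a(t) = 12·t + 6. We have acceleration a(t) = 12·t + 6. Substituting t = 3: a(3) = 42.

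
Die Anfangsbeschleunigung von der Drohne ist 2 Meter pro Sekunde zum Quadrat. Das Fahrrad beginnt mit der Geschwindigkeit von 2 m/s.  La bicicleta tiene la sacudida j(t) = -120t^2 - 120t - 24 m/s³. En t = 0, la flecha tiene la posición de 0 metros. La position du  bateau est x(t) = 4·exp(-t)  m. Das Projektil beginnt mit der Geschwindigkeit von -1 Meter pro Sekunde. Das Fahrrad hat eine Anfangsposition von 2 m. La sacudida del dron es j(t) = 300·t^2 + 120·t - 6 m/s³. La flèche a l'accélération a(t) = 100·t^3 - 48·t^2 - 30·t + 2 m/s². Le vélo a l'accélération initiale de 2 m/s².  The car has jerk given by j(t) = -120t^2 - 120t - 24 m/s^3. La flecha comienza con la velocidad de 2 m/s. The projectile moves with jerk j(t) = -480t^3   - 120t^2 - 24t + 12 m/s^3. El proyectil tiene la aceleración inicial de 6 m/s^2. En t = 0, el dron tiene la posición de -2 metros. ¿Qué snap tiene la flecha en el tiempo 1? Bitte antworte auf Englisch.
Starting from acceleration a(t) = 100·t^3 - 48·t^2 - 30·t + 2, we take 2 derivatives. The derivative of acceleration gives jerk: j(t) = 300·t^2 - 96·t - 30. Taking d/dt of j(t), we find s(t) = 600·t - 96. We have snap s(t) = 600·t - 96. Substituting t = 1: s(1) = 504.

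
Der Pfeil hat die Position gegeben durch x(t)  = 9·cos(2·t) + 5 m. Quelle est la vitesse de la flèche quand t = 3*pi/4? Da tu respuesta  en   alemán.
Um dies zu lösen, müssen wir 1 Ableitung unserer Gleichung für die Position x(t) = 9·cos(2·t) + 5 nehmen. Die Ableitung von der Position ergibt die Geschwindigkeit: v(t) = -18·sin(2·t). Mit v(t) = -18·sin(2·t) und Einsetzen von t = 3*pi/4, finden wir v = 18.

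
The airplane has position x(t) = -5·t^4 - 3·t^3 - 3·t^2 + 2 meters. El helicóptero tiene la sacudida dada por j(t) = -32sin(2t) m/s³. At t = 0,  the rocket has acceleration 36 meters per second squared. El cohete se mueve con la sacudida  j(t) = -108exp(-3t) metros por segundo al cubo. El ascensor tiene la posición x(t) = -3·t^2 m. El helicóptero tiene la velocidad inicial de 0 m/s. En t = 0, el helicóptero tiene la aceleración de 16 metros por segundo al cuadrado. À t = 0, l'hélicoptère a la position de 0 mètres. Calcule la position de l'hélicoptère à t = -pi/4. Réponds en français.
Pour résoudre ceci, nous devons prendre 3 intégrales de notre équation du jerk j(t) = -32·sin(2·t). En intégrant le jerk et en utilisant la condition initiale a(0) = 16, nous obtenons a(t) = 16·cos(2·t). En intégrant l'accélération et en utilisant la condition initiale v(0) = 0, nous obtenons v(t) = 8·sin(2·t). En intégrant la vitesse et en utilisant la condition initiale x(0) = 0, nous obtenons x(t) = 4 - 4·cos(2·t). En utilisant x(t) = 4 - 4·cos(2·t) et en substituant t = -pi/4, nous trouvons x = 4.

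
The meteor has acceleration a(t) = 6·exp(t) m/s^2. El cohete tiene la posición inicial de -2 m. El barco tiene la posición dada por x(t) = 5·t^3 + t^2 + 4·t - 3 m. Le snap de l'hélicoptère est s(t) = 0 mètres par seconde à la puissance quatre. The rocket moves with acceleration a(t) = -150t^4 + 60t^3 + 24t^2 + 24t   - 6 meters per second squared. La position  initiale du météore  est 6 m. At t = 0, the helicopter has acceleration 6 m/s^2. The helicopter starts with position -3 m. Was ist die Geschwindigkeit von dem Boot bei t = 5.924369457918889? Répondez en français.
En partant de la position x(t) = 5·t^3 + t^2 + 4·t - 3, nous prenons 1 dérivée. En prenant d/dt de x(t), nous trouvons v(t) = 15·t^2 + 2·t + 4. De l'équation de la vitesse v(t) = 15·t^2 + 2·t + 4, nous substituons t = 5.924369457918889 pour obtenir v = 542.321041024670.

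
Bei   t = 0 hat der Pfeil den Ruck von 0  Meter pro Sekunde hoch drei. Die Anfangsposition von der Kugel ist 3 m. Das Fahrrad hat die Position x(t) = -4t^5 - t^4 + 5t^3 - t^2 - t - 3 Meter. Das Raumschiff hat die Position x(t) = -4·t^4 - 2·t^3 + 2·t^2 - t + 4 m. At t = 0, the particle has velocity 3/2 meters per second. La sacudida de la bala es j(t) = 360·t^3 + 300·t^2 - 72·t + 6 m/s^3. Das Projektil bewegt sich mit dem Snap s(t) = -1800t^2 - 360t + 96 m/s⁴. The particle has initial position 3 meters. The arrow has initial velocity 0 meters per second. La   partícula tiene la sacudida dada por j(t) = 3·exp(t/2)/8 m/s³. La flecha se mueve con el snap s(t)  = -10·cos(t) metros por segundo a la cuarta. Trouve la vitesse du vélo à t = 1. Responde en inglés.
To solve this, we need to take 1 derivative of our position equation x(t) = -4·t^5 - t^4 + 5·t^3 - t^2 - t - 3. The derivative of position gives velocity: v(t) = -20·t^4 - 4·t^3 + 15·t^2 - 2·t - 1. From the given velocity equation v(t) = -20·t^4 - 4·t^3 + 15·t^2 - 2·t - 1, we substitute t = 1 to get v = -12.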